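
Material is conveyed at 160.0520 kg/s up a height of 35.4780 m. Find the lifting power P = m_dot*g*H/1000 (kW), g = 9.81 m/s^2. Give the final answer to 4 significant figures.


P = 160.0520 * 9.81 * 35.4780 / 1000
P = 55.70 kW


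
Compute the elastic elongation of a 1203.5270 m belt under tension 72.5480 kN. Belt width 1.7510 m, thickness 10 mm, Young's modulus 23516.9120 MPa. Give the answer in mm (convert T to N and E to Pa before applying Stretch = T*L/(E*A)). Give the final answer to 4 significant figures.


A = 1.7510 * 0.01 = 0.01751 m^2
Stretch = 72.5480*1000 * 1203.5270 / (23516.9120e6 * 0.01751) * 1000
Stretch = 212.0 mm


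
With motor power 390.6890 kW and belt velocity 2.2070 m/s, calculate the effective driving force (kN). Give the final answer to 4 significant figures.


Te = P / v = 390.6890 / 2.2070
Te = 177.0 kN


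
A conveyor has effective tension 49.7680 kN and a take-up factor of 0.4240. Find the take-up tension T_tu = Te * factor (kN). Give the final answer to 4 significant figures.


T_tu = 49.7680 * 0.4240
T_tu = 21.10 kN


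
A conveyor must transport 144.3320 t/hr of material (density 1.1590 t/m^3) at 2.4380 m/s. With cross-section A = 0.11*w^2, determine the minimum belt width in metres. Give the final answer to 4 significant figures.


A_req = 144.3320 / (2.4380 * 1.1590 * 3600) = 0.0141887 m^2
w = sqrt(0.0141887 / 0.11)
w = 0.3591 m


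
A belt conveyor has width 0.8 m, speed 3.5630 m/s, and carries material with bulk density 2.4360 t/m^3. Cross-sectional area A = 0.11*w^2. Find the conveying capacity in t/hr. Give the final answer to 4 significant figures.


A = 0.11 * 0.8^2 = 0.0704 m^2
C = 0.0704 * 3.5630 * 2.4360 * 3600
C = 2200 t/hr


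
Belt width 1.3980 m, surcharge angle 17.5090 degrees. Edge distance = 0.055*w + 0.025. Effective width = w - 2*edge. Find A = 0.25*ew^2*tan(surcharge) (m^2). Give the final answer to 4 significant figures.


edge = 0.055*1.3980 + 0.025 = 0.10189 m
ew = 1.3980 - 2*0.10189 = 1.19422 m
A = 0.25 * 1.19422^2 * tan(17.5090 deg)
A = 0.1125 m^2


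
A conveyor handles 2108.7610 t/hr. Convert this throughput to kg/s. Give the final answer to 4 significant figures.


m_dot = 2108.7610 * 1000 / 3600
m_dot = 585.8 kg/s


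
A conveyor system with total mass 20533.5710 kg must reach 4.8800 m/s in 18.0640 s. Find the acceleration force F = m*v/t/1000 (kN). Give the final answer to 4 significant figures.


F = 20533.5710 * 4.8800 / 18.0640 / 1000
F = 5.547 kN


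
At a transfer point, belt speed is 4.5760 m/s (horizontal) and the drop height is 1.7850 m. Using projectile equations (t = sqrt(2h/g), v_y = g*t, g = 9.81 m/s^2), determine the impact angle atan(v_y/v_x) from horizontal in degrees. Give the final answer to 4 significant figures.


t = sqrt(2*1.7850/9.81) = 0.603253 s
v_y = 9.81 * 0.603253 = 5.91791 m/s
angle = atan(5.91791 / 4.5760) = 52.29 deg


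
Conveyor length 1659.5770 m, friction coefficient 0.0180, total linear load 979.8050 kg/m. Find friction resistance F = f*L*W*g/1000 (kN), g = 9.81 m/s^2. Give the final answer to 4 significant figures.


F = 0.0180 * 1659.5770 * 979.8050 * 9.81 / 1000
F = 287.1 kN


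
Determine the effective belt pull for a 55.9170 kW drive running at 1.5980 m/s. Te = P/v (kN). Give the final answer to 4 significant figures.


Te = P / v = 55.9170 / 1.5980
Te = 34.99 kN


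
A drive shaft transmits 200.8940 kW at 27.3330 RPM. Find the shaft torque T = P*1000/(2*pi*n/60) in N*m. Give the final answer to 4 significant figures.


omega = 2*pi*27.3330/60 = 2.86231 rad/s
T = 200.8940*1000 / 2.86231
T = 70190 N*m


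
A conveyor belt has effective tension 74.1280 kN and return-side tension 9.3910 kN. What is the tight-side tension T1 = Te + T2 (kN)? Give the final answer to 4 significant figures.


T1 = Te + T2 = 74.1280 + 9.3910
T1 = 83.52 kN


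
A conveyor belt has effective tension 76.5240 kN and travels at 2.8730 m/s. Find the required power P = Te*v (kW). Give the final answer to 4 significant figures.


P = Te * v = 76.5240 * 2.8730
P = 219.9 kW


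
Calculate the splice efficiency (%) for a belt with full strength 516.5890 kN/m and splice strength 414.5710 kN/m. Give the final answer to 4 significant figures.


Eff = 414.5710 / 516.5890 * 100
Eff = 80.25 %


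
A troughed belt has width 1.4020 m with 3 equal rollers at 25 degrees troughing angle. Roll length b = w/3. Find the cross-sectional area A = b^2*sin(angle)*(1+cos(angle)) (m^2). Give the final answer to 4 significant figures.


b = 1.4020/3 = 0.467333 m
A = 0.467333^2 * sin(25 deg) * (1 + cos(25 deg))
A = 0.1760 m^2


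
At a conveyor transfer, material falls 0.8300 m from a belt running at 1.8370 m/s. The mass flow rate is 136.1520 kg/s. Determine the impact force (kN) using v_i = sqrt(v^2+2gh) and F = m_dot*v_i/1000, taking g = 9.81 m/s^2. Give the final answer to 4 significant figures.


v_i = sqrt(1.8370^2 + 2*9.81*0.8300) = 4.43387 m/s
F = 136.1520 * 4.43387 / 1000
F = 0.6037 kN


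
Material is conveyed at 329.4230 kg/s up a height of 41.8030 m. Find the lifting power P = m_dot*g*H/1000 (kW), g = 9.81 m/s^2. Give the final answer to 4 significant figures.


P = 329.4230 * 9.81 * 41.8030 / 1000
P = 135.1 kW


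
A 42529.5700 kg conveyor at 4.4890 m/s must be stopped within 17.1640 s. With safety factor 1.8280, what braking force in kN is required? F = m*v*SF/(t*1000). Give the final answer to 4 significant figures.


F = 42529.5700 * 4.4890 / 17.1640 * 1.8280 / 1000
F = 20.33 kN


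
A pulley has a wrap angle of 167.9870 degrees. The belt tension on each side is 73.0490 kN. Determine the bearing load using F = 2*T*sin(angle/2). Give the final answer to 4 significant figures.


F = 2 * 73.0490 * sin(167.9870/2 deg)
F = 145.3 kN


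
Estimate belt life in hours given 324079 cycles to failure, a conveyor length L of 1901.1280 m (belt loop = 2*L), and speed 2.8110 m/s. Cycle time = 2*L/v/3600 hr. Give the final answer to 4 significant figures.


cycle_time = 2 * 1901.1280 / 2.8110 / 3600 = 0.375732 hr
life = 324079 * 0.375732 = 121800 hours


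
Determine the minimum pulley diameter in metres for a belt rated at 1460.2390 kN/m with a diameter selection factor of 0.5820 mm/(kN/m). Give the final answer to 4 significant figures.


D = 1460.2390 * 0.5820 / 1000
D = 0.8499 m


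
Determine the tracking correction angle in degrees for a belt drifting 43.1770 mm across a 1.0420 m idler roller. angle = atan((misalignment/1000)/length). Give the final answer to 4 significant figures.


misalign_m = 43.1770 / 1000 = 0.043177 m
angle = atan(0.043177 / 1.0420)
angle = 2.373 deg


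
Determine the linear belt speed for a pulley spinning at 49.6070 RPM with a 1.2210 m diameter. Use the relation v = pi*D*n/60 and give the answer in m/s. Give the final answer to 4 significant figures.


v = pi * 1.2210 * 49.6070 / 60
v = 3.171 m/s


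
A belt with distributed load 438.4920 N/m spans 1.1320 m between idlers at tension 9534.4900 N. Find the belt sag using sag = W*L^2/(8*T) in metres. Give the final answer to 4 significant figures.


sag = 438.4920 * 1.1320^2 / (8 * 9534.4900)
sag = 0.007367 m


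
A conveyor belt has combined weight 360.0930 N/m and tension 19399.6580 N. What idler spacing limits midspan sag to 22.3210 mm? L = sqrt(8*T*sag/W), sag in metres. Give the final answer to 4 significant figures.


sag = 22.3210/1000 = 0.022321 m
L = sqrt(8 * 19399.6580 * 0.022321 / 360.0930)
L = 3.102 m


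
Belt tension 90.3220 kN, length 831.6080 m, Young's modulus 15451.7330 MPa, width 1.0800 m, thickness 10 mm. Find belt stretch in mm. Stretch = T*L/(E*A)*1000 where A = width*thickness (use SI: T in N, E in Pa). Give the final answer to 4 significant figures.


A = 1.0800 * 0.01 = 0.01080 m^2
Stretch = 90.3220*1000 * 831.6080 / (15451.7330e6 * 0.01080) * 1000
Stretch = 450.1 mm


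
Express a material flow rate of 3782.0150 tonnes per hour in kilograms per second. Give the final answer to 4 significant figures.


m_dot = 3782.0150 * 1000 / 3600
m_dot = 1051 kg/s


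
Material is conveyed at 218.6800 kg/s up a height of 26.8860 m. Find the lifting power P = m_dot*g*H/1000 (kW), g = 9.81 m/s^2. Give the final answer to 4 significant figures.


P = 218.6800 * 9.81 * 26.8860 / 1000
P = 57.68 kW


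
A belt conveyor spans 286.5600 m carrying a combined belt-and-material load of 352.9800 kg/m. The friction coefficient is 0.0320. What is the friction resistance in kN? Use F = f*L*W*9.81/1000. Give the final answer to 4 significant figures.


F = 0.0320 * 286.5600 * 352.9800 * 9.81 / 1000
F = 31.75 kN


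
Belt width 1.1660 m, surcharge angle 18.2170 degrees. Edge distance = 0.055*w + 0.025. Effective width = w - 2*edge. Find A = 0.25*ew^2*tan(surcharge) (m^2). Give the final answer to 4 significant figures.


edge = 0.055*1.1660 + 0.025 = 0.08913 m
ew = 1.1660 - 2*0.08913 = 0.98774 m
A = 0.25 * 0.98774^2 * tan(18.2170 deg)
A = 0.08027 m^2


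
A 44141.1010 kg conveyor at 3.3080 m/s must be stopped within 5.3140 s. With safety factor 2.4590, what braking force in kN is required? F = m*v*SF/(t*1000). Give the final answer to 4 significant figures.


F = 44141.1010 * 3.3080 / 5.3140 * 2.4590 / 1000
F = 67.57 kN


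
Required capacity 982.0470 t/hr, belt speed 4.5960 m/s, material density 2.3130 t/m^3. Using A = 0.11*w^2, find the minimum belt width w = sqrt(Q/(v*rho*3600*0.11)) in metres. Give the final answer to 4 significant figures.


A_req = 982.0470 / (4.5960 * 2.3130 * 3600) = 0.025661 m^2
w = sqrt(0.025661 / 0.11)
w = 0.4830 m


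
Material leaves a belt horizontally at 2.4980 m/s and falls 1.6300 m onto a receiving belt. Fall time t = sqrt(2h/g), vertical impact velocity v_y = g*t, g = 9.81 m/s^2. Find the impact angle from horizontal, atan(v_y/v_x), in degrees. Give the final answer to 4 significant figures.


t = sqrt(2*1.6300/9.81) = 0.576467 s
v_y = 9.81 * 0.576467 = 5.65514 m/s
angle = atan(5.65514 / 2.4980) = 66.17 deg


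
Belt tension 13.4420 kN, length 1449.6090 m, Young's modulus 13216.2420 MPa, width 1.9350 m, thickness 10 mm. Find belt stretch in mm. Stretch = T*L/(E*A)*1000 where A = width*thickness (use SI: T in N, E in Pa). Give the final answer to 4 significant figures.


A = 1.9350 * 0.01 = 0.01935 m^2
Stretch = 13.4420*1000 * 1449.6090 / (13216.2420e6 * 0.01935) * 1000
Stretch = 76.19 mm


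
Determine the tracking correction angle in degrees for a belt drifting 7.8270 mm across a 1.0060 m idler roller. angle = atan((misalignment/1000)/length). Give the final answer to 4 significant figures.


misalign_m = 7.8270 / 1000 = 0.007827 m
angle = atan(0.007827 / 1.0060)
angle = 0.4458 deg


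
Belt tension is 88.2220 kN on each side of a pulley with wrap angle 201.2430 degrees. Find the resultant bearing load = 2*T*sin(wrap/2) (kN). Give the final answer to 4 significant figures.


F = 2 * 88.2220 * sin(201.2430/2 deg)
F = 173.4 kN


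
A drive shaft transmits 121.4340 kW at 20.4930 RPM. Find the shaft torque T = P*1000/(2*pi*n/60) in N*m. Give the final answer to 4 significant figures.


omega = 2*pi*20.4930/60 = 2.14602 rad/s
T = 121.4340*1000 / 2.14602
T = 56590 N*m


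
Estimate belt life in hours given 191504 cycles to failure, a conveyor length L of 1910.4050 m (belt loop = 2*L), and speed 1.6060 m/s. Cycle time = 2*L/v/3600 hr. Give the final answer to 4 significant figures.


cycle_time = 2 * 1910.4050 / 1.6060 / 3600 = 0.660857 hr
life = 191504 * 0.660857 = 126600 hours


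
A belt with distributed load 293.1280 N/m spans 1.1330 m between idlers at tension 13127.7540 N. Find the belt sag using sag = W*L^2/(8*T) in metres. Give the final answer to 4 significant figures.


sag = 293.1280 * 1.1330^2 / (8 * 13127.7540)
sag = 0.003583 m


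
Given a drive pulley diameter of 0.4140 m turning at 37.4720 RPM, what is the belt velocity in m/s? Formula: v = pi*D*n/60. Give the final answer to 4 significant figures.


v = pi * 0.4140 * 37.4720 / 60
v = 0.8123 m/s


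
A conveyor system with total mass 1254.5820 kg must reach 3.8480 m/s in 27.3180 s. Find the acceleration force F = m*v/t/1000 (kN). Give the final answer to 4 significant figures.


F = 1254.5820 * 3.8480 / 27.3180 / 1000
F = 0.1767 kN


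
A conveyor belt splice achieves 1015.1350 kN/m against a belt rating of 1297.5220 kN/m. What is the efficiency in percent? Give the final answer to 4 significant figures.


Eff = 1015.1350 / 1297.5220 * 100
Eff = 78.24 %


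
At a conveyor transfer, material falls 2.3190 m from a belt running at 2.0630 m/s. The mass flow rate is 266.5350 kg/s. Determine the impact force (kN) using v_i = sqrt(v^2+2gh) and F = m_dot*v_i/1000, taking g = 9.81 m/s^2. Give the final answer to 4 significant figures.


v_i = sqrt(2.0630^2 + 2*9.81*2.3190) = 7.0537 m/s
F = 266.5350 * 7.0537 / 1000
F = 1.880 kN


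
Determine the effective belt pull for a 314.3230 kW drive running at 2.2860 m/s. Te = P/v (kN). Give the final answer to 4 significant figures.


Te = P / v = 314.3230 / 2.2860
Te = 137.5 kN


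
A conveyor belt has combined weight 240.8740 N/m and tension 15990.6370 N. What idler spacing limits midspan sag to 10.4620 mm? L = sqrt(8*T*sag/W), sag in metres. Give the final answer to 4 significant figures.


sag = 10.4620/1000 = 0.010462 m
L = sqrt(8 * 15990.6370 * 0.010462 / 240.8740)
L = 2.357 m


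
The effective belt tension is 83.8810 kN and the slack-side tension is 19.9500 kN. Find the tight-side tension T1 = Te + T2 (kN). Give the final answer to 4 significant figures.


T1 = Te + T2 = 83.8810 + 19.9500
T1 = 103.8 kN


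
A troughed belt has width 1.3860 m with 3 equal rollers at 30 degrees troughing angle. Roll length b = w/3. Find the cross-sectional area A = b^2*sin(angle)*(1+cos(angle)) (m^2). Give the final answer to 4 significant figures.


b = 1.3860/3 = 0.462 m
A = 0.462^2 * sin(30 deg) * (1 + cos(30 deg))
A = 0.1991 m^2


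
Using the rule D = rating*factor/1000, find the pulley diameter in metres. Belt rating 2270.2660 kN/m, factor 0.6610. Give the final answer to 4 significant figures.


D = 2270.2660 * 0.6610 / 1000
D = 1.501 m


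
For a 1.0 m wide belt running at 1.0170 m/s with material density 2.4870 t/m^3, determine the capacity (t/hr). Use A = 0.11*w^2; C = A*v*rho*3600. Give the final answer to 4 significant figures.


A = 0.11 * 1.0^2 = 0.11 m^2
C = 0.11 * 1.0170 * 2.4870 * 3600
C = 1002 t/hr


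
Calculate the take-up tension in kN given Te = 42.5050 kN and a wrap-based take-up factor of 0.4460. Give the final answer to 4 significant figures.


T_tu = 42.5050 * 0.4460
T_tu = 18.96 kN


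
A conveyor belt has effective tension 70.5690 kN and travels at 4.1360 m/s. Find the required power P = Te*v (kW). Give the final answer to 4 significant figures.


P = Te * v = 70.5690 * 4.1360
P = 291.9 kW


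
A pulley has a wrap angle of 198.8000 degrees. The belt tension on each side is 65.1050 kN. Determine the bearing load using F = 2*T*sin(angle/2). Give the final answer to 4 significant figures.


F = 2 * 65.1050 * sin(198.8000/2 deg)
F = 128.5 kN


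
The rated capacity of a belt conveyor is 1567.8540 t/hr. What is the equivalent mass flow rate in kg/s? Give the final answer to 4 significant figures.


m_dot = 1567.8540 * 1000 / 3600
m_dot = 435.5 kg/s


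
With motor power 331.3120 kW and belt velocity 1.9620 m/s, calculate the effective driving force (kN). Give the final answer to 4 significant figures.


Te = P / v = 331.3120 / 1.9620
Te = 168.9 kN


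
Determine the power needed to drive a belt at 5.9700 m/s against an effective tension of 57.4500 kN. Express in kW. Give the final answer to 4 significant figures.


P = Te * v = 57.4500 * 5.9700
P = 343.0 kW


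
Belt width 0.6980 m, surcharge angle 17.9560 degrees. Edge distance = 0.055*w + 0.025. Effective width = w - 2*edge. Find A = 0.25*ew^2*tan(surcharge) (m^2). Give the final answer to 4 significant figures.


edge = 0.055*0.6980 + 0.025 = 0.06339 m
ew = 0.6980 - 2*0.06339 = 0.57122 m
A = 0.25 * 0.57122^2 * tan(17.9560 deg)
A = 0.02644 m^2


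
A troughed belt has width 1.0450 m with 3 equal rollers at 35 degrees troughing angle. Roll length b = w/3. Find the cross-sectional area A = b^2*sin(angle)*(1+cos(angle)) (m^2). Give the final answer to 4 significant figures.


b = 1.0450/3 = 0.348333 m
A = 0.348333^2 * sin(35 deg) * (1 + cos(35 deg))
A = 0.1266 m^2


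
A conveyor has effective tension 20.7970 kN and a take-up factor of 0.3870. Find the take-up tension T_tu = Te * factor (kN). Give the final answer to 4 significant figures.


T_tu = 20.7970 * 0.3870
T_tu = 8.048 kN


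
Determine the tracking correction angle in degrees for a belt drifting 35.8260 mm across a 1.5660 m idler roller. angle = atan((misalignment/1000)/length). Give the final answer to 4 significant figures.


misalign_m = 35.8260 / 1000 = 0.035826 m
angle = atan(0.035826 / 1.5660)
angle = 1.311 deg


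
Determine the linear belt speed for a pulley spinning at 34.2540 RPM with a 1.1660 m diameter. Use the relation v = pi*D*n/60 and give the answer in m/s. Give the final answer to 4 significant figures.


v = pi * 1.1660 * 34.2540 / 60
v = 2.091 m/s


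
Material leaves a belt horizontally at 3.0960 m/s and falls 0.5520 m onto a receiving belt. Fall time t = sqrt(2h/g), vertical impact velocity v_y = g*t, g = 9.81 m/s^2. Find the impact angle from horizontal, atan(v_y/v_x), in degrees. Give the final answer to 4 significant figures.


t = sqrt(2*0.5520/9.81) = 0.335467 s
v_y = 9.81 * 0.335467 = 3.29093 m/s
angle = atan(3.29093 / 3.0960) = 46.75 deg


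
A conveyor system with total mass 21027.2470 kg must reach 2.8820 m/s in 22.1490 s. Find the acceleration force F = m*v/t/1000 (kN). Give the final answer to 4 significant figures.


F = 21027.2470 * 2.8820 / 22.1490 / 1000
F = 2.736 kN


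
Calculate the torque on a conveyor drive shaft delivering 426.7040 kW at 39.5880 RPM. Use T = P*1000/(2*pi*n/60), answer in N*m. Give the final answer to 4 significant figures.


omega = 2*pi*39.5880/60 = 4.14565 rad/s
T = 426.7040*1000 / 4.14565
T = 102900 N*m


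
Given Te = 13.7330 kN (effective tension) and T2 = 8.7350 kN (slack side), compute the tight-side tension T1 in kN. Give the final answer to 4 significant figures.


T1 = Te + T2 = 13.7330 + 8.7350
T1 = 22.47 kN


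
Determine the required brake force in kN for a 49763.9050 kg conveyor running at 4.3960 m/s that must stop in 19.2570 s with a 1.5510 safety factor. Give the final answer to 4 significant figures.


F = 49763.9050 * 4.3960 / 19.2570 * 1.5510 / 1000
F = 17.62 kN


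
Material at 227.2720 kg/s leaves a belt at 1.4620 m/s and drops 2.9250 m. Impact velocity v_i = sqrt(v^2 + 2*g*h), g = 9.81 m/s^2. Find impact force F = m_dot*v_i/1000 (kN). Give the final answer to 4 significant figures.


v_i = sqrt(1.4620^2 + 2*9.81*2.9250) = 7.71531 m/s
F = 227.2720 * 7.71531 / 1000
F = 1.753 kN


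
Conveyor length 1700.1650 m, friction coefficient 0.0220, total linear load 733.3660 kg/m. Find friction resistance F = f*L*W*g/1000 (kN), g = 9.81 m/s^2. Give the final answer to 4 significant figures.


F = 0.0220 * 1700.1650 * 733.3660 * 9.81 / 1000
F = 269.1 kN


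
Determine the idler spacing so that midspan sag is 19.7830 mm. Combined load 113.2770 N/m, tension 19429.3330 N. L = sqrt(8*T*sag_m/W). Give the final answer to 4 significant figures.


sag = 19.7830/1000 = 0.019783 m
L = sqrt(8 * 19429.3330 * 0.019783 / 113.2770)
L = 5.210 m


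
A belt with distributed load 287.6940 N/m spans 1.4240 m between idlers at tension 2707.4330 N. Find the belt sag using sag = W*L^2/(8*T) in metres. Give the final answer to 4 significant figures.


sag = 287.6940 * 1.4240^2 / (8 * 2707.4330)
sag = 0.02693 m


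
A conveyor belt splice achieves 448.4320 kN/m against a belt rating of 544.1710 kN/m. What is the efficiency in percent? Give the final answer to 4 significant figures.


Eff = 448.4320 / 544.1710 * 100
Eff = 82.41 %


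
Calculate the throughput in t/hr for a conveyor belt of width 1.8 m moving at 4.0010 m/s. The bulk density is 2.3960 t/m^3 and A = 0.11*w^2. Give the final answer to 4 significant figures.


A = 0.11 * 1.8^2 = 0.3564 m^2
C = 0.3564 * 4.0010 * 2.3960 * 3600
C = 12300 t/hr


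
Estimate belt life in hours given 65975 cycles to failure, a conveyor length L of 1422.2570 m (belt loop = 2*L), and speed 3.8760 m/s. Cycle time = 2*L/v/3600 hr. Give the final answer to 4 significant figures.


cycle_time = 2 * 1422.2570 / 3.8760 / 3600 = 0.203855 hr
life = 65975 * 0.203855 = 13450 hours


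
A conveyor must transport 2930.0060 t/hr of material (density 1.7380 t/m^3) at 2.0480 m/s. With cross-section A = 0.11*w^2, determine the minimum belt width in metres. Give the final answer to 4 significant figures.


A_req = 2930.0060 / (2.0480 * 1.7380 * 3600) = 0.228658 m^2
w = sqrt(0.228658 / 0.11)
w = 1.442 m


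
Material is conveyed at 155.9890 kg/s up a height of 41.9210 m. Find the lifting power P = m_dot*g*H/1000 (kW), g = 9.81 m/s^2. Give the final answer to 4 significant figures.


P = 155.9890 * 9.81 * 41.9210 / 1000
P = 64.15 kW


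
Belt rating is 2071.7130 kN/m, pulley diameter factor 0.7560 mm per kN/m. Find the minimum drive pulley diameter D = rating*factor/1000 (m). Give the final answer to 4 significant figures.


D = 2071.7130 * 0.7560 / 1000
D = 1.566 m


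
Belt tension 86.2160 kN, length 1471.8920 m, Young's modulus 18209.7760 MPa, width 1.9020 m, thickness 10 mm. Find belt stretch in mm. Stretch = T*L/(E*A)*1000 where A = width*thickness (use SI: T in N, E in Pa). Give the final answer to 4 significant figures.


A = 1.9020 * 0.01 = 0.01902 m^2
Stretch = 86.2160*1000 * 1471.8920 / (18209.7760e6 * 0.01902) * 1000
Stretch = 366.4 mm


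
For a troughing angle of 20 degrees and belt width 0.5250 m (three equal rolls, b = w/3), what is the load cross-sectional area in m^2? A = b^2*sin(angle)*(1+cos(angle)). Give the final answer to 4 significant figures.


b = 0.5250/3 = 0.175 m
A = 0.175^2 * sin(20 deg) * (1 + cos(20 deg))
A = 0.02032 m^2


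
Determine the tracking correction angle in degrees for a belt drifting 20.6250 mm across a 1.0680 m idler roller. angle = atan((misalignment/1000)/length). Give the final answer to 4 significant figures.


misalign_m = 20.6250 / 1000 = 0.020625 m
angle = atan(0.020625 / 1.0680)
angle = 1.106 deg


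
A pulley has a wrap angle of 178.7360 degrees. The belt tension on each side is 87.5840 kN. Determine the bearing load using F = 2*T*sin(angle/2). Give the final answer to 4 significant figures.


F = 2 * 87.5840 * sin(178.7360/2 deg)
F = 175.2 kN


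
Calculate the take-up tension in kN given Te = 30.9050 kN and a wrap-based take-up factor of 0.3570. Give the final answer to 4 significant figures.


T_tu = 30.9050 * 0.3570
T_tu = 11.03 kN


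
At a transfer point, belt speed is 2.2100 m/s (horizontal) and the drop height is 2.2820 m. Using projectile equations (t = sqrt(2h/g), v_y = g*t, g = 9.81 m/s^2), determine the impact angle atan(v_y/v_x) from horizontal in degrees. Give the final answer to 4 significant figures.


t = sqrt(2*2.2820/9.81) = 0.682085 s
v_y = 9.81 * 0.682085 = 6.69125 m/s
angle = atan(6.69125 / 2.2100) = 71.72 deg


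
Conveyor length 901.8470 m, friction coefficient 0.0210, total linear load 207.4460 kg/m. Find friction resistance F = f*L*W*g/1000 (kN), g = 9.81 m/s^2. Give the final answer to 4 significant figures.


F = 0.0210 * 901.8470 * 207.4460 * 9.81 / 1000
F = 38.54 kN


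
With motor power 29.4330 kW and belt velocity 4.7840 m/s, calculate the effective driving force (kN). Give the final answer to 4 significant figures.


Te = P / v = 29.4330 / 4.7840
Te = 6.152 kN


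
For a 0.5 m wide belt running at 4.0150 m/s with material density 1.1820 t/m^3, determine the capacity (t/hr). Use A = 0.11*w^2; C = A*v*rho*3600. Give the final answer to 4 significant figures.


A = 0.11 * 0.5^2 = 0.0275 m^2
C = 0.0275 * 4.0150 * 1.1820 * 3600
C = 469.8 t/hr


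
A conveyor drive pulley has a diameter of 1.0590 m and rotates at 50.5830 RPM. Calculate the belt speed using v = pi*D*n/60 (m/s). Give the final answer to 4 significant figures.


v = pi * 1.0590 * 50.5830 / 60
v = 2.805 m/s


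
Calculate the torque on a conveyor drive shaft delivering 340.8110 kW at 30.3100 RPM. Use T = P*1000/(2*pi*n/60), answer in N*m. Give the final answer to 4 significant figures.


omega = 2*pi*30.3100/60 = 3.17406 rad/s
T = 340.8110*1000 / 3.17406
T = 107400 N*m


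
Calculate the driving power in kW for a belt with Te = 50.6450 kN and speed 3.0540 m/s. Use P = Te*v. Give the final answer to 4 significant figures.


P = Te * v = 50.6450 * 3.0540
P = 154.7 kW


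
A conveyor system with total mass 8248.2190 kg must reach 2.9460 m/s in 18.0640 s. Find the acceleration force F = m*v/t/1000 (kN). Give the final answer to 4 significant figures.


F = 8248.2190 * 2.9460 / 18.0640 / 1000
F = 1.345 kN


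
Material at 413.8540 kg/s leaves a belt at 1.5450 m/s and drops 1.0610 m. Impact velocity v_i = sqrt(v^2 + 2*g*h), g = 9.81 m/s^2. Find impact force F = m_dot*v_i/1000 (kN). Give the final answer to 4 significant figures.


v_i = sqrt(1.5450^2 + 2*9.81*1.0610) = 4.81704 m/s
F = 413.8540 * 4.81704 / 1000
F = 1.994 kN


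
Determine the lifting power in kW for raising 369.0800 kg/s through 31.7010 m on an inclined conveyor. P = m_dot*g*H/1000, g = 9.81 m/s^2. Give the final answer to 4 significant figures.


P = 369.0800 * 9.81 * 31.7010 / 1000
P = 114.8 kW


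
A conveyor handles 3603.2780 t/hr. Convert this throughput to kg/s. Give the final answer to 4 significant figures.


m_dot = 3603.2780 * 1000 / 3600
m_dot = 1001 kg/s


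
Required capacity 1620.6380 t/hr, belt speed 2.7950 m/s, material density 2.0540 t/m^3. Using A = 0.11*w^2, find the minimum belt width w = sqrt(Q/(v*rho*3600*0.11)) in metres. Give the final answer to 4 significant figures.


A_req = 1620.6380 / (2.7950 * 2.0540 * 3600) = 0.0784154 m^2
w = sqrt(0.0784154 / 0.11)
w = 0.8443 m


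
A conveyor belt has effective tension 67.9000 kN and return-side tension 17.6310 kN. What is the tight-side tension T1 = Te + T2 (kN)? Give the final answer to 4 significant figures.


T1 = Te + T2 = 67.9000 + 17.6310
T1 = 85.53 kN


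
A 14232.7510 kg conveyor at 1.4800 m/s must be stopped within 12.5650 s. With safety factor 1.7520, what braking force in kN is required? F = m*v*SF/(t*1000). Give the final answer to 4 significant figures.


F = 14232.7510 * 1.4800 / 12.5650 * 1.7520 / 1000
F = 2.937 kN


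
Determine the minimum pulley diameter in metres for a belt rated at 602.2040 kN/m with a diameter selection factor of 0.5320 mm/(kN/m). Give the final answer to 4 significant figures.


D = 602.2040 * 0.5320 / 1000
D = 0.3204 m


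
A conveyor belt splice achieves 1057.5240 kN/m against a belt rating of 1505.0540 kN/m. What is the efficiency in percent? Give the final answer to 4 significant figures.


Eff = 1057.5240 / 1505.0540 * 100
Eff = 70.26 %


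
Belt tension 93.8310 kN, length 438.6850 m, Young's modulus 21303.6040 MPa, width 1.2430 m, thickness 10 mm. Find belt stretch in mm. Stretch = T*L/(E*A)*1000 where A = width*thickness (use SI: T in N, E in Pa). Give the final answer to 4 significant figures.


A = 1.2430 * 0.01 = 0.01243 m^2
Stretch = 93.8310*1000 * 438.6850 / (21303.6040e6 * 0.01243) * 1000
Stretch = 155.4 mm


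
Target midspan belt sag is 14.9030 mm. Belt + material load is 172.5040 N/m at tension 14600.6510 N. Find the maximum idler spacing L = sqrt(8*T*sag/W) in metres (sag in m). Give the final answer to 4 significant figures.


sag = 14.9030/1000 = 0.014903 m
L = sqrt(8 * 14600.6510 * 0.014903 / 172.5040)
L = 3.177 m


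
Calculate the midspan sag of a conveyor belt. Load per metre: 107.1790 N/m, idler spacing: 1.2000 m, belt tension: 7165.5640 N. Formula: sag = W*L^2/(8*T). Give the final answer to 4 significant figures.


sag = 107.1790 * 1.2000^2 / (8 * 7165.5640)
sag = 0.002692 m


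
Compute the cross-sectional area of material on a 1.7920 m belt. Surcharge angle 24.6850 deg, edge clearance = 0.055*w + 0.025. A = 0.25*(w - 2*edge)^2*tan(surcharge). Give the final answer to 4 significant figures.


edge = 0.055*1.7920 + 0.025 = 0.12356 m
ew = 1.7920 - 2*0.12356 = 1.54488 m
A = 0.25 * 1.54488^2 * tan(24.6850 deg)
A = 0.2742 m^2


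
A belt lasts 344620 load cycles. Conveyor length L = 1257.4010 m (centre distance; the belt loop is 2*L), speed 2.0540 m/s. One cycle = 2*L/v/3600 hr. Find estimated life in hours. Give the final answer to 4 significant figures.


cycle_time = 2 * 1257.4010 / 2.0540 / 3600 = 0.340095 hr
life = 344620 * 0.340095 = 117200 hours


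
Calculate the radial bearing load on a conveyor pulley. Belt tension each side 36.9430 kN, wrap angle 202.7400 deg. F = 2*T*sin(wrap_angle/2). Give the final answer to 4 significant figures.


F = 2 * 36.9430 * sin(202.7400/2 deg)
F = 72.44 kN


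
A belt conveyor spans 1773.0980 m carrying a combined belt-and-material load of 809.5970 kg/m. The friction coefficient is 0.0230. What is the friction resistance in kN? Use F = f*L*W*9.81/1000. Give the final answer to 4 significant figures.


F = 0.0230 * 1773.0980 * 809.5970 * 9.81 / 1000
F = 323.9 kN


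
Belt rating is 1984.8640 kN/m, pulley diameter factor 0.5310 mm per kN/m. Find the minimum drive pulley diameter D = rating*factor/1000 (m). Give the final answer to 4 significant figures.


D = 1984.8640 * 0.5310 / 1000
D = 1.054 m


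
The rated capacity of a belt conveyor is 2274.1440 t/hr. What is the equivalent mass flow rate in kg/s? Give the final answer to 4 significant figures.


m_dot = 2274.1440 * 1000 / 3600
m_dot = 631.7 kg/s


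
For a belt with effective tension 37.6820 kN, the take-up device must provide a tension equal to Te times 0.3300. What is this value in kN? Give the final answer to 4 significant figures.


T_tu = 37.6820 * 0.3300
T_tu = 12.44 kN


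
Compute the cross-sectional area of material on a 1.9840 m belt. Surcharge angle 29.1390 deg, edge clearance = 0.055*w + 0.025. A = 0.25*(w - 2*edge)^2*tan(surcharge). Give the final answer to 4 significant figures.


edge = 0.055*1.9840 + 0.025 = 0.13412 m
ew = 1.9840 - 2*0.13412 = 1.71576 m
A = 0.25 * 1.71576^2 * tan(29.1390 deg)
A = 0.4103 m^2


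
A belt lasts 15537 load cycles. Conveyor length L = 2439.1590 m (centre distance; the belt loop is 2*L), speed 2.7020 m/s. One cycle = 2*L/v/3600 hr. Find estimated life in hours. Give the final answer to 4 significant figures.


cycle_time = 2 * 2439.1590 / 2.7020 / 3600 = 0.501513 hr
life = 15537 * 0.501513 = 7792 hours


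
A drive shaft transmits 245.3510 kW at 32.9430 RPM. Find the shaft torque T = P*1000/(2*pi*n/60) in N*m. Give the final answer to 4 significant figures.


omega = 2*pi*32.9430/60 = 3.44978 rad/s
T = 245.3510*1000 / 3.44978
T = 71120 N*m


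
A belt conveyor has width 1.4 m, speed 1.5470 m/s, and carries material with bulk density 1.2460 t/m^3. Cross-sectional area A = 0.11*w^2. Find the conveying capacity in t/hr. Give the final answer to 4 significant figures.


A = 0.11 * 1.4^2 = 0.2156 m^2
C = 0.2156 * 1.5470 * 1.2460 * 3600
C = 1496 t/hr


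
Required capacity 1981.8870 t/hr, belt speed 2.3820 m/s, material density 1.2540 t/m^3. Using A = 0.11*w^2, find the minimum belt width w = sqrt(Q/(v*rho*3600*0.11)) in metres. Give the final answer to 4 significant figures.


A_req = 1981.8870 / (2.3820 * 1.2540 * 3600) = 0.184305 m^2
w = sqrt(0.184305 / 0.11)
w = 1.294 m


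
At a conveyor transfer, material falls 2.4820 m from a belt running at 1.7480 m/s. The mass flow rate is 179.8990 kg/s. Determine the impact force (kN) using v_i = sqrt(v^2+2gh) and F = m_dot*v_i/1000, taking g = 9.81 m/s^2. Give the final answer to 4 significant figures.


v_i = sqrt(1.7480^2 + 2*9.81*2.4820) = 7.19391 m/s
F = 179.8990 * 7.19391 / 1000
F = 1.294 kN


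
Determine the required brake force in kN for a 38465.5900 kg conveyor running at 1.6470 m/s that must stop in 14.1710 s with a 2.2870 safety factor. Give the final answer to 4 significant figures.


F = 38465.5900 * 1.6470 / 14.1710 * 2.2870 / 1000
F = 10.22 kN


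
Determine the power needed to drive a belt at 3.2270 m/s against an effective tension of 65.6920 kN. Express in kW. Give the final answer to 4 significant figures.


P = Te * v = 65.6920 * 3.2270
P = 212.0 kW


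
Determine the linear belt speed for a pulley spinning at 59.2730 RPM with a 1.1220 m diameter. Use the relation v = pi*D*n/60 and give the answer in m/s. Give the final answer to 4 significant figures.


v = pi * 1.1220 * 59.2730 / 60
v = 3.482 m/s


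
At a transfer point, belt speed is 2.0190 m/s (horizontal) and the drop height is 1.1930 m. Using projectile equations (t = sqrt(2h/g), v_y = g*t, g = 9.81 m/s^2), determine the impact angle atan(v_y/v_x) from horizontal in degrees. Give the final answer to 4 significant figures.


t = sqrt(2*1.1930/9.81) = 0.493175 s
v_y = 9.81 * 0.493175 = 4.83805 m/s
angle = atan(4.83805 / 2.0190) = 67.35 deg


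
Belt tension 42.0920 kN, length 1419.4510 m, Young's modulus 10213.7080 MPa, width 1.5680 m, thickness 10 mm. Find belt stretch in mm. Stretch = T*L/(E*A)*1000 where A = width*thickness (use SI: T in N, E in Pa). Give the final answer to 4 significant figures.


A = 1.5680 * 0.01 = 0.01568 m^2
Stretch = 42.0920*1000 * 1419.4510 / (10213.7080e6 * 0.01568) * 1000
Stretch = 373.1 mm


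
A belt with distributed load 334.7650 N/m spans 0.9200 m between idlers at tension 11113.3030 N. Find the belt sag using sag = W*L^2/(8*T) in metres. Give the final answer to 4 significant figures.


sag = 334.7650 * 0.9200^2 / (8 * 11113.3030)
sag = 0.003187 m


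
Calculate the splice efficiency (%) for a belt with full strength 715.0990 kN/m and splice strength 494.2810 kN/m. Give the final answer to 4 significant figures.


Eff = 494.2810 / 715.0990 * 100
Eff = 69.12 %


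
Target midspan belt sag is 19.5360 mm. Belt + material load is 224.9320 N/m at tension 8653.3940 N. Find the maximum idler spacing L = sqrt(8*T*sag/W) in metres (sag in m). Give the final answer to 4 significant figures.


sag = 19.5360/1000 = 0.019536 m
L = sqrt(8 * 8653.3940 * 0.019536 / 224.9320)
L = 2.452 m


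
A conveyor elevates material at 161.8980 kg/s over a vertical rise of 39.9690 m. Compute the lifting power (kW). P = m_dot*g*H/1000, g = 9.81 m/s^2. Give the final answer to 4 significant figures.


P = 161.8980 * 9.81 * 39.9690 / 1000
P = 63.48 kW


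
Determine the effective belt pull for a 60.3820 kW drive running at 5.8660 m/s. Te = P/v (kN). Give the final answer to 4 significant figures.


Te = P / v = 60.3820 / 5.8660
Te = 10.29 kN


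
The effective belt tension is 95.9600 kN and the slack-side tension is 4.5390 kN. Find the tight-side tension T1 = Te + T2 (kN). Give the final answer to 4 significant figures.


T1 = Te + T2 = 95.9600 + 4.5390
T1 = 100.5 kN


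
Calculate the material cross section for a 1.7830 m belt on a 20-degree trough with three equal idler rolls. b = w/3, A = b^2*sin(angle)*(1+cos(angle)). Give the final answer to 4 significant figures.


b = 1.7830/3 = 0.594333 m
A = 0.594333^2 * sin(20 deg) * (1 + cos(20 deg))
A = 0.2343 m^2


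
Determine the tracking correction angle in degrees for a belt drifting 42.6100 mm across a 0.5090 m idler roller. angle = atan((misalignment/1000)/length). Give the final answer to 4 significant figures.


misalign_m = 42.6100 / 1000 = 0.042610 m
angle = atan(0.042610 / 0.5090)
angle = 4.785 deg


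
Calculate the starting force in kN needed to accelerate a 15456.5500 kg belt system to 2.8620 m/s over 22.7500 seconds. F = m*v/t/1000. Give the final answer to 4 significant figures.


F = 15456.5500 * 2.8620 / 22.7500 / 1000
F = 1.944 kN


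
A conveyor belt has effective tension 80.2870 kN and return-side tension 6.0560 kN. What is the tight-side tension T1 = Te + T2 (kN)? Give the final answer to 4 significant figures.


T1 = Te + T2 = 80.2870 + 6.0560
T1 = 86.34 kN


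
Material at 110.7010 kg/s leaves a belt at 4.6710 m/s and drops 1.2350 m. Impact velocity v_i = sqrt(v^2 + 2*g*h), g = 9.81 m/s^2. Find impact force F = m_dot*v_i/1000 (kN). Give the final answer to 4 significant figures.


v_i = sqrt(4.6710^2 + 2*9.81*1.2350) = 6.78594 m/s
F = 110.7010 * 6.78594 / 1000
F = 0.7512 kN


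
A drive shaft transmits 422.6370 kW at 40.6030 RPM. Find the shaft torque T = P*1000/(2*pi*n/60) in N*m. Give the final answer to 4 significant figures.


omega = 2*pi*40.6030/60 = 4.25194 rad/s
T = 422.6370*1000 / 4.25194
T = 99400 N*m


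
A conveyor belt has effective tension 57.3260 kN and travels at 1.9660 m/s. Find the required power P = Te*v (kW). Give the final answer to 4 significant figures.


P = Te * v = 57.3260 * 1.9660
P = 112.7 kW


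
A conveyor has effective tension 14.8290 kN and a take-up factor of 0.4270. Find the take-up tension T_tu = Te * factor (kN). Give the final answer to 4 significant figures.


T_tu = 14.8290 * 0.4270
T_tu = 6.332 kN


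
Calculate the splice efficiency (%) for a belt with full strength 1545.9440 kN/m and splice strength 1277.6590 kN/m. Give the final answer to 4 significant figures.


Eff = 1277.6590 / 1545.9440 * 100
Eff = 82.65 %


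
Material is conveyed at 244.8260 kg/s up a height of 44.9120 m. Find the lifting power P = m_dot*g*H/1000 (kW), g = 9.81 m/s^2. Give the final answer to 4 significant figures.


P = 244.8260 * 9.81 * 44.9120 / 1000
P = 107.9 kW


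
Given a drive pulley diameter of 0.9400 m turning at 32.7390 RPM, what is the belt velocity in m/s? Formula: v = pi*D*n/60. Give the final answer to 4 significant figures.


v = pi * 0.9400 * 32.7390 / 60
v = 1.611 m/s


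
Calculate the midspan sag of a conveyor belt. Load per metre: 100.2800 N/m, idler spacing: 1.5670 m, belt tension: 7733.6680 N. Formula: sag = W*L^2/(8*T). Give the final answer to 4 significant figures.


sag = 100.2800 * 1.5670^2 / (8 * 7733.6680)
sag = 0.003980 m


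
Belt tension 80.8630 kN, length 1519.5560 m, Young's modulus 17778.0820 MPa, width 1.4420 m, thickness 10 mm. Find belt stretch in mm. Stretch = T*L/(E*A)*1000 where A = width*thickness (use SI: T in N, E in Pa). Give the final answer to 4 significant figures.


A = 1.4420 * 0.01 = 0.01442 m^2
Stretch = 80.8630*1000 * 1519.5560 / (17778.0820e6 * 0.01442) * 1000
Stretch = 479.3 mm


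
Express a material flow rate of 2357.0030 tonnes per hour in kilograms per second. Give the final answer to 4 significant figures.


m_dot = 2357.0030 * 1000 / 3600
m_dot = 654.7 kg/s


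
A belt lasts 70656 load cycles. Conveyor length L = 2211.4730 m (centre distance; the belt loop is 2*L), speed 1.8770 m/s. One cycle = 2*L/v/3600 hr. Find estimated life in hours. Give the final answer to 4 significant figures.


cycle_time = 2 * 2211.4730 / 1.8770 / 3600 = 0.654553 hr
life = 70656 * 0.654553 = 46250 hours


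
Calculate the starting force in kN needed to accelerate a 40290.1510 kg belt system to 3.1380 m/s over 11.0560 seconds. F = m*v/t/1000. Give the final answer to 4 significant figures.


F = 40290.1510 * 3.1380 / 11.0560 / 1000
F = 11.44 kN


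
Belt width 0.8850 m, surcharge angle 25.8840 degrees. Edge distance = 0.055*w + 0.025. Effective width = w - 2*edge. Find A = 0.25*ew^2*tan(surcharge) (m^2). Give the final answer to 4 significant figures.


edge = 0.055*0.8850 + 0.025 = 0.073675 m
ew = 0.8850 - 2*0.073675 = 0.73765 m
A = 0.25 * 0.73765^2 * tan(25.8840 deg)
A = 0.06601 m^2


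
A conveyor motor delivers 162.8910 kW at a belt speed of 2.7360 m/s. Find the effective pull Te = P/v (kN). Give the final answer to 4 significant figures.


Te = P / v = 162.8910 / 2.7360
Te = 59.54 kN
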